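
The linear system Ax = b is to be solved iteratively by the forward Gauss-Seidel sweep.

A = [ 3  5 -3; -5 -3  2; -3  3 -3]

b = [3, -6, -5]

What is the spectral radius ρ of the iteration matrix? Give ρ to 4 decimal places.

1.5124

Split A = D + L + U, D = diag(3, -3, -3).
Gauss-Seidel: T = -(D+L)⁻¹U, row 0 first, T[0,2] = -(-3)/(3) = +1.0000; later rows by forward substitution.
  T[0,:] = [+0.0000, -1.6667, +1.0000]
  T[1,:] = [+0.0000, +2.7778, -1.0000]
  T[2,:] = [+0.0000, +4.4444, -2.0000]
eigenvalue magnitudes: 1.5124, 0.7347, 0.0000.
ρ = 1.5124; 1.5124 > 1 ⇒ diverges.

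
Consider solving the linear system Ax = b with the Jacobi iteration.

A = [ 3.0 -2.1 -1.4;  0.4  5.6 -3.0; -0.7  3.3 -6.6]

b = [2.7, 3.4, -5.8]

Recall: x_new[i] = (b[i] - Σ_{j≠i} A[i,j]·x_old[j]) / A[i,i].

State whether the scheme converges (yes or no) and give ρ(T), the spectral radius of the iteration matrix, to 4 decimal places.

A = D + L + U where D = diag(3, 5.6, -6.6).
Jacobi: T = -D⁻¹(L+U), T[1,2] = -(-3)/(5.6) = +0.5357; T[1,1] = 0.
  T[0,:] = [+0.0000, +0.7000, +0.4667]
  T[1,:] = [-0.0714, +0.0000, +0.5357]
  T[2,:] = [-0.1061, +0.5000, +0.0000]
|roots of det(T-λI)|: 0.5252, 0.3278, 0.3278.
ρ(T) = max|λ| = 0.5252; 0.5252 < 1: convergent.

yes, ρ = 0.5252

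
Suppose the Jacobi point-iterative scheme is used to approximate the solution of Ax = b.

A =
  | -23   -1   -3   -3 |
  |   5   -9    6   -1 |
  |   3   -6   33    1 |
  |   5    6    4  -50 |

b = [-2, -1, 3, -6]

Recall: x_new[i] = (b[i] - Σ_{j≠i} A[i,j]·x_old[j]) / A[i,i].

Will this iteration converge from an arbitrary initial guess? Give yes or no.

Write A = D+L+U with D = diag(-23, -9, 33, -50).
Jacobi: T = -D⁻¹(L+U), T[3,2] = -(4)/(-50) = +0.0800; T[3,3] = 0.
  T[0,:] = [+0.0000  -0.0435  -0.1304  -0.1304]
  T[1,:] = [+0.5556  +0.0000  +0.6667  -0.1111]
  T[2,:] = [-0.0909  +0.1818  +0.0000  -0.0303]
  T[3,:] = [+0.1000  +0.1200  +0.0800  +0.0000]
moduli |λ_i(T)| = 0.3872, 0.1814, 0.1814, 0.1692.
ρ(T) = max|λ| = 0.3872; 0.3872 < 1 ⇒ converges.

yes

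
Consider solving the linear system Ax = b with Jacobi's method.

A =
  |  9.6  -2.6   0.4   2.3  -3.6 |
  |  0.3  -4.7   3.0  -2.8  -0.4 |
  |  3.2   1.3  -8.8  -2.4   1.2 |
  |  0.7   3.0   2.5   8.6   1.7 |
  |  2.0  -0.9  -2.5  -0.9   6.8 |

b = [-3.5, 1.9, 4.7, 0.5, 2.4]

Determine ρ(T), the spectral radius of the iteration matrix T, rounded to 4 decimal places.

0.8587

Split A = D + L + U, D = diag(9.6, -4.7, -8.8, 8.6, 6.8).
Jacobi T = -D⁻¹(L+U): T[0,3] = -(2.3)/(9.6) = -0.2396; T[0,0] = 0.
  T[0,:] = [+0.0000, +0.2708, -0.0417, -0.2396, +0.3750]
  T[1,:] = [+0.0638, +0.0000, +0.6383, -0.5957, -0.0851]
  T[2,:] = [+0.3636, +0.1477, +0.0000, -0.2727, +0.1364]
  T[3,:] = [-0.0814, -0.3488, -0.2907, +0.0000, -0.1977]
  T[4,:] = [-0.2941, +0.1324, +0.3676, +0.1324, +0.0000]
|λ(T)| sorted: 0.8587, 0.4980, 0.4980, 0.3697, 0.0065.
spectral radius ρ = 0.8587; 0.8587 < 1: convergent.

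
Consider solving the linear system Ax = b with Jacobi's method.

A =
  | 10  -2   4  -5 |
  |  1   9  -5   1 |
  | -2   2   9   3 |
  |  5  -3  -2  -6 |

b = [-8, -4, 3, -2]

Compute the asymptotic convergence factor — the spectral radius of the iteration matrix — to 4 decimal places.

A = D + L + U where D = diag(10, 9, 9, -6).
Jacobi: T = -D⁻¹(L+U), T[1,3] = -(1)/(9) = -0.1111; T[1,1] = 0.
  T[0,:] = [+0.0000 +0.2000 -0.4000 +0.5000]
  T[1,:] = [-0.1111 +0.0000 +0.5556 -0.1111]
  T[2,:] = [+0.2222 -0.2222 +0.0000 -0.3333]
  T[3,:] = [+0.8333 -0.5000 -0.3333 +0.0000]
|eigenvalues of T|: 0.7603, 0.5046, 0.5046, 0.0319.
ρ(T) = max|λ| = 0.7603; 0.7603 < 1, so it converges for any x₀.

0.7603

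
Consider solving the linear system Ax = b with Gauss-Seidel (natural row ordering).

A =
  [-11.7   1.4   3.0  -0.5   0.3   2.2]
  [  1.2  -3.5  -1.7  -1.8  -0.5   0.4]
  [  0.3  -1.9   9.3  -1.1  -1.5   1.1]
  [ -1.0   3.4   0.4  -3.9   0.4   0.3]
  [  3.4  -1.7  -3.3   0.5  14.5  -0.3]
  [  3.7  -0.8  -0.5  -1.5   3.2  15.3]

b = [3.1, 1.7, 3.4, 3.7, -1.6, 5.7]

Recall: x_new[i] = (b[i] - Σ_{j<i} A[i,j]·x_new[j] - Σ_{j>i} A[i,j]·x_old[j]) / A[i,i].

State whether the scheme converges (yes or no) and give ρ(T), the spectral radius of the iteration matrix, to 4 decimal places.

A = D + L + U where D = diag(-11.7, -3.5, 9.3, -3.9, 14.5, 15.3).
Gauss-Seidel: T = -(D+L)⁻¹U, row 0 first, T[0,5] = -(2.2)/(-11.7) = +0.1880; later rows by forward substitution.
  T[0,:] = [+0.0000 +0.1197 +0.2564 -0.0427 +0.0256 +0.1880]
  T[1,:] = [+0.0000 +0.0410 -0.3978 -0.5289 -0.1341 +0.1788]
  T[2,:] = [+0.0000 +0.0045 -0.0895 +0.0116 +0.1331 -0.0878]
  T[3,:] = [+0.0000 +0.0055 -0.4217 -0.4490 -0.0072 +0.1755]
  T[4,:] = [+0.0000 -0.0224 -0.1126 -0.0339 +0.0088 -0.0285]
  T[5,:] = [+0.0000 -0.0214 -0.1035 -0.0539 -0.0114 -0.0158]
|eigenvalues of T|: 0.3808, 0.0855, 0.0855, 0.0605, 0.0209, 0.0000.
spectral radius ρ = 0.3808; 0.3808 < 1, so it converges for any x₀.

yes, ρ = 0.3808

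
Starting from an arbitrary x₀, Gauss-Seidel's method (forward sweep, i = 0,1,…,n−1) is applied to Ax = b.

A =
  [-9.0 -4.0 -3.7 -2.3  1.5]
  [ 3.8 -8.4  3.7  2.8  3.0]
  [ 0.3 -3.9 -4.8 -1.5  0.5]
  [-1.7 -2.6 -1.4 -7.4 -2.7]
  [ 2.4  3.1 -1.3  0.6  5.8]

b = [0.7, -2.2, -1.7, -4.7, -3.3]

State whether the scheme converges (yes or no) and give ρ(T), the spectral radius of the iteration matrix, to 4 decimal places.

A = D + L + U where D = diag(-9, -8.4, -4.8, -7.4, 5.8).
T_GS = -(D+L)⁻¹U: row 0 first, T[0,4] = -(1.5)/(-9) = +0.1667; later rows by forward substitution.
  T[0,:] = [+0.0000 -0.4444 -0.4111 -0.2556 +0.1667]
  T[1,:] = [+0.0000 -0.2011 +0.2545 +0.2177 +0.4325]
  T[2,:] = [+0.0000 +0.1356 -0.2325 -0.5054 -0.2369]
  T[3,:] = [+0.0000 +0.1471 +0.0490 +0.0778 -0.5103]
  T[4,:] = [+0.0000 +0.3065 -0.0231 -0.1319 -0.3004]
moduli |λ_i(T)| = 0.8508, 0.2316, 0.2165, 0.2165, 0.0000.
spectral radius ρ = 0.8508; 0.8508 < 1 ⇒ converges.

yes, ρ = 0.8508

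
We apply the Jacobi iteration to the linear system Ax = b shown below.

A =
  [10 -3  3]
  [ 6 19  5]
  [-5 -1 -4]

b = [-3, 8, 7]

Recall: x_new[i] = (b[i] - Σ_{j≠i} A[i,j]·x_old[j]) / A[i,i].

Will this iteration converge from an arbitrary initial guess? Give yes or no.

Split A = D + L + U, D = diag(10, 19, -4).
Jacobi: T = -D⁻¹(L+U), T[1,0] = -(6)/(19) = -0.3158; T[1,1] = 0.
  T[0,:] = [+0.0000, +0.3000, -0.3000]
  T[1,:] = [-0.3158, +0.0000, -0.2632]
  T[2,:] = [-1.2500, -0.2500, +0.0000]
|roots of det(T-λI)|: 0.6760, 0.3955, 0.2805.
spectral radius ρ = 0.6760; 0.6760 < 1 ⇒ converges.

yes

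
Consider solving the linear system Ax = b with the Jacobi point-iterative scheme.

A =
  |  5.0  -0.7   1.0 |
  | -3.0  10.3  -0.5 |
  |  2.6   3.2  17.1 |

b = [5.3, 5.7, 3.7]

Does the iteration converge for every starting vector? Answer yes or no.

yes

A = D + L + U where D = diag(5, 10.3, 17.1).
Jacobi: T = -D⁻¹(L+U), T[1,2] = -(-0.5)/(10.3) = +0.0485; T[1,1] = 0.
  T[0,:] = [+0.0000, +0.1400, -0.2000]
  T[1,:] = [+0.2913, +0.0000, +0.0485]
  T[2,:] = [-0.1520, -0.1871, +0.0000]
eigenvalue magnitudes: 0.3070, 0.1793, 0.1793.
spectral radius ρ = 0.3070; 0.3070 < 1: convergent.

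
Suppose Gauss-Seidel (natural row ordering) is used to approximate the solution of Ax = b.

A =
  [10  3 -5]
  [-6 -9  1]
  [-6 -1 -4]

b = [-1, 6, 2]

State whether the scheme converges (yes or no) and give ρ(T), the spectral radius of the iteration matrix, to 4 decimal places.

A = D + L + U where D = diag(10, -9, -4).
GS T = -(D+L)⁻¹U: row 0 first, T[0,1] = -(3)/(10) = -0.3000; later rows by forward substitution.
  T[0,:] = [+0.0000  -0.3000  +0.5000]
  T[1,:] = [+0.0000  +0.2000  -0.2222]
  T[2,:] = [+0.0000  +0.4000  -0.6944]
eigenvalue magnitudes: 0.5806, 0.0861, 0.0000.
ρ = 0.5806; 0.5806 < 1 ⇒ converges.

yes, ρ = 0.5806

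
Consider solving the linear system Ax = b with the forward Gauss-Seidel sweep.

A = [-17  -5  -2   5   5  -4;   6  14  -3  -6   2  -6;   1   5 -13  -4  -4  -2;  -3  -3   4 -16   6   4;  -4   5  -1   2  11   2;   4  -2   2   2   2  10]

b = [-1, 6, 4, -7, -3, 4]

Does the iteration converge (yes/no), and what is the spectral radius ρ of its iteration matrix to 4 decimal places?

A = D + L + U where D = diag(-17, 14, -13, -16, 11, 10).
T_GS = -(D+L)⁻¹U: row 0 first, T[0,3] = -(5)/(-17) = +0.2941; later rows by forward substitution.
  T[0,:] = [+0.0000, -0.2941, -0.1176, +0.2941, +0.2941, -0.2353]
  T[1,:] = [+0.0000, +0.1261, +0.2647, +0.3025, -0.2689, +0.5294]
  T[2,:] = [+0.0000, +0.0259, +0.0928, -0.1687, -0.3885, +0.0317]
  T[3,:] = [+0.0000, +0.0380, -0.0044, -0.1540, +0.2731, +0.2028]
  T[4,:] = [+0.0000, -0.1688, -0.1539, -0.0179, +0.1442, -0.5420]
  T[5,:] = [+0.0000, +0.1639, +0.1131, +0.0110, -0.1772, +0.2615]
|roots of det(T-λI)|: 0.8356, 0.2342, 0.2342, 0.1074, 0.1074, 0.0000.
ρ(T) = max|λ| = 0.8356; 0.8356 < 1 ⇒ converges.

yes, ρ = 0.8356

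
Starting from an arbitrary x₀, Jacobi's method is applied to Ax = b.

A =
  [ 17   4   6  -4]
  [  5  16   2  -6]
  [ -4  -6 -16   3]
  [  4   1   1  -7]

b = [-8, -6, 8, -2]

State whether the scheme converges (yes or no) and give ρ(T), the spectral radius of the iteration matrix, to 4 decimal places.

yes, ρ = 0.8268

Write A = D+L+U with D = diag(17, 16, -16, -7).
Jacobi T = -D⁻¹(L+U): T[2,3] = -(3)/(-16) = +0.1875; T[2,2] = 0.
  T[0,:] = [+0.0000  -0.2353  -0.3529  +0.2353]
  T[1,:] = [-0.3125  +0.0000  -0.1250  +0.3750]
  T[2,:] = [-0.2500  -0.3750  +0.0000  +0.1875]
  T[3,:] = [+0.5714  +0.1429  +0.1429  +0.0000]
moduli |λ_i(T)| = 0.8268, 0.4004, 0.2990, 0.2990.
ρ(T) = max|λ| = 0.8268; 0.8268 < 1, so it converges for any x₀.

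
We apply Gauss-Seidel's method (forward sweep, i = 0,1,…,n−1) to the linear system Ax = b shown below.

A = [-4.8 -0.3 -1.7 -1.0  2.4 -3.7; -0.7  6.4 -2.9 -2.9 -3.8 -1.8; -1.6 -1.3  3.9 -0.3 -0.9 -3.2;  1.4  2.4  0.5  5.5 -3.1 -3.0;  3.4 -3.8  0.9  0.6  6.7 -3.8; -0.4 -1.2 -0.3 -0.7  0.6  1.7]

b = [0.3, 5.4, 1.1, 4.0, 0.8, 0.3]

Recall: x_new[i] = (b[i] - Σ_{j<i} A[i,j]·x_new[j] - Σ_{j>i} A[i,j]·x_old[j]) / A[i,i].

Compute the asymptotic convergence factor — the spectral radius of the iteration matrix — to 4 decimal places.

1.1424

Write A = D+L+U with D = diag(-4.8, 6.4, 3.9, 5.5, 6.7, 1.7).
T_GS = -(D+L)⁻¹U: row 0 first, T[0,4] = -(2.4)/(-4.8) = +0.5000; later rows by forward substitution.
  T[0,:] = [+0.0000, -0.0625, -0.3542, -0.2083, +0.5000, -0.7708]
  T[1,:] = [+0.0000, -0.0068, +0.4144, +0.4303, +0.6484, +0.1969]
  T[2,:] = [+0.0000, -0.0279, -0.0072, +0.1349, +0.6520, +0.5699]
  T[3,:] = [+0.0000, +0.0214, -0.0900, -0.1470, +0.0941, +0.6039]
  T[4,:] = [+0.0000, +0.0297, +0.4238, +0.3448, +0.0180, +0.9394]
  T[5,:] = [+0.0000, -0.0261, +0.0213, +0.0963, +0.7228, -0.0247]
moduli |λ_i(T)| = 1.1424, 0.8097, 0.4102, 0.0947, 0.0046, 0.0000.
ρ(T) = max|λ| = 1.1424; 1.1424 > 1, so it fails to converge.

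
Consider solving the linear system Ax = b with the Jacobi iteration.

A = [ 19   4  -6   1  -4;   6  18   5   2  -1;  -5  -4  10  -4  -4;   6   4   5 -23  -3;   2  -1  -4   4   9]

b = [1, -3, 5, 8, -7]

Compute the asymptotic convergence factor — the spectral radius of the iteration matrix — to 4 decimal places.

A = D + L + U where D = diag(19, 18, 10, -23, 9).
Jacobi T = -D⁻¹(L+U): T[2,1] = -(-4)/(10) = +0.4000; T[2,2] = 0.
  T[0,:] = [+0.0000 -0.2105 +0.3158 -0.0526 +0.2105]
  T[1,:] = [-0.3333 +0.0000 -0.2778 -0.1111 +0.0556]
  T[2,:] = [+0.5000 +0.4000 +0.0000 +0.4000 +0.4000]
  T[3,:] = [+0.2609 +0.1739 +0.2174 +0.0000 -0.1304]
  T[4,:] = [-0.2222 +0.1111 +0.4444 -0.4444 +0.0000]
|eigenvalues of T|: 0.6317, 0.5112, 0.5112, 0.2412, 0.0198.
ρ = 0.6317; 0.6317 < 1 ⇒ converges.

0.6317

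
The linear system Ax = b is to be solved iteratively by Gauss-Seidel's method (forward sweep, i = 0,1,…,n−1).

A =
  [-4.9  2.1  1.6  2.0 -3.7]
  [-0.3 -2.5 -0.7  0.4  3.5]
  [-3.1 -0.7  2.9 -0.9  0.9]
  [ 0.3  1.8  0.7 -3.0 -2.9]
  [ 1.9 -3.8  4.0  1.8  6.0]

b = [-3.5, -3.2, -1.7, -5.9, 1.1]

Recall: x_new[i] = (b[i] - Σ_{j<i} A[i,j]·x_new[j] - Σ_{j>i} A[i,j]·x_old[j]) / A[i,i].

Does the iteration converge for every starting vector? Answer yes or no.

no

A = D + L + U where D = diag(-4.9, -2.5, 2.9, -3, 6).
Gauss-Seidel: T = -(D+L)⁻¹U, row 0 first, T[0,3] = -(2)/(-4.9) = +0.4082; later rows by forward substitution.
  T[0,:] = [+0.0000  +0.4286  +0.3265  +0.4082  -0.7551]
  T[1,:] = [+0.0000  -0.0514  -0.3192  +0.1110  +1.4906]
  T[2,:] = [+0.0000  +0.4457  +0.2720  +0.7735  -0.7577]
  T[3,:] = [+0.0000  +0.1160  -0.0954  +0.2879  -0.3246]
  T[4,:] = [+0.0000  -0.5002  -0.4583  -0.6609  +1.7857]
|λ(T)| sorted: 1.5340, 0.3757, 0.3757, 0.0526, 0.0000.
ρ = 1.5340; 1.5340 > 1, so it fails to converge.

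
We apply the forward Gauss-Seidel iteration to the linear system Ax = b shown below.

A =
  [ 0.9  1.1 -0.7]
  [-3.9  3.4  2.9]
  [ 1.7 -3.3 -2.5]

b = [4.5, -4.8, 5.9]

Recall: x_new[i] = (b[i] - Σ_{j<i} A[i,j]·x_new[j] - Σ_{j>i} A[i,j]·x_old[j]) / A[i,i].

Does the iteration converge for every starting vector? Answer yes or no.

Write A = D+L+U with D = diag(0.9, 3.4, -2.5).
Gauss-Seidel: T = -(D+L)⁻¹U, row 0 first, T[0,2] = -(-0.7)/(0.9) = +0.7778; later rows by forward substitution.
  T[0,:] = [+0.0000 -1.2222 +0.7778]
  T[1,:] = [+0.0000 -1.4020 +0.0392]
  T[2,:] = [+0.0000 +1.0195 +0.4771]
moduli |λ_i(T)| = 1.4230, 0.4982, 0.0000.
ρ = 1.4230; 1.4230 > 1: divergent.

no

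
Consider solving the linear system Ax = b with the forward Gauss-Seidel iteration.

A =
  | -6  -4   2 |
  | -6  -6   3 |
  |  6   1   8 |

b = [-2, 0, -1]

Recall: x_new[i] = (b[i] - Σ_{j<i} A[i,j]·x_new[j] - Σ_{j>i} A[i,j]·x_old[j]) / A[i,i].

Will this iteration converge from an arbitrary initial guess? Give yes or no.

A = D + L + U where D = diag(-6, -6, 8).
GS T = -(D+L)⁻¹U: row 0 first, T[0,2] = -(2)/(-6) = +0.3333; later rows by forward substitution.
  T[0,:] = [+0.0000  -0.6667  +0.3333]
  T[1,:] = [+0.0000  +0.6667  +0.1667]
  T[2,:] = [+0.0000  +0.4167  -0.2708]
|eigenvalues of T|: 0.7357, 0.3398, 0.0000.
ρ(T) = max|λ| = 0.7357; 0.7357 < 1, so it converges for any x₀.

yes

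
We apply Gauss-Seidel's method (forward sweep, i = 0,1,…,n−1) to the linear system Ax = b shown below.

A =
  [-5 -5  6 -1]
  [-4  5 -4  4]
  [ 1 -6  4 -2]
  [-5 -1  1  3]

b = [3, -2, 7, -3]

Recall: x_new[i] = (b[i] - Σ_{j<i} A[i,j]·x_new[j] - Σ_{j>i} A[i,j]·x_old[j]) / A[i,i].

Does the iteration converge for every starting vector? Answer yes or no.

Let D = diag(-5, 5, 4, 3); L, U the strict triangles.
Gauss-Seidel: T = -(D+L)⁻¹U, row 0 first, T[0,2] = -(6)/(-5) = +1.2000; later rows by forward substitution.
  T[0,:] = [+0.0000  -1.0000  +1.2000  -0.2000]
  T[1,:] = [+0.0000  -0.8000  +1.7600  -0.9600]
  T[2,:] = [+0.0000  -0.9500  +2.3400  -0.8900]
  T[3,:] = [+0.0000  -1.6167  +1.8067  -0.3567]
eigenvalue magnitudes: 1.3273, 0.7843, 0.6404, 0.0000.
ρ(T) = max|λ| = 1.3273; 1.3273 > 1: divergent.

no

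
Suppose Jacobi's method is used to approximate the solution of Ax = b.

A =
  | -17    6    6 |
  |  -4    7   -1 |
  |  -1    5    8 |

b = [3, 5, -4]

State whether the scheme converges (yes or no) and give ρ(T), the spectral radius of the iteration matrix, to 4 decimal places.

yes, ρ = 0.5974

Diagonal D = diag(-17, 7, 8); L, U strict lower/upper.
T_J = -D⁻¹(L+U): T[1,0] = -(-4)/(7) = +0.5714; T[1,1] = 0.
  T[0,:] = [+0.0000 +0.3529 +0.3529]
  T[1,:] = [+0.5714 +0.0000 +0.1429]
  T[2,:] = [+0.1250 -0.6250 +0.0000]
|λ(T)| sorted: 0.5974, 0.4477, 0.4477.
spectral radius ρ = 0.5974; 0.5974 < 1 ⇒ converges.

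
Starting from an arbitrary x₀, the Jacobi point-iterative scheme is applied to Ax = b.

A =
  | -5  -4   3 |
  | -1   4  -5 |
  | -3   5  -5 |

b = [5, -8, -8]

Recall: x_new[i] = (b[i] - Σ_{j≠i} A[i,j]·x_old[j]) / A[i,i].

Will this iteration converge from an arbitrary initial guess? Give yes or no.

no

A = D + L + U where D = diag(-5, 4, -5).
Jacobi T = -D⁻¹(L+U): T[1,2] = -(-5)/(4) = +1.2500; T[1,1] = 0.
  T[0,:] = [+0.0000, -0.8000, +0.6000]
  T[1,:] = [+0.2500, +0.0000, +1.2500]
  T[2,:] = [-0.6000, +1.0000, +0.0000]
eigenvalue magnitudes: 1.1569, 0.8052, 0.8052.
ρ(T) = max|λ| = 1.1569; 1.1569 > 1: divergent.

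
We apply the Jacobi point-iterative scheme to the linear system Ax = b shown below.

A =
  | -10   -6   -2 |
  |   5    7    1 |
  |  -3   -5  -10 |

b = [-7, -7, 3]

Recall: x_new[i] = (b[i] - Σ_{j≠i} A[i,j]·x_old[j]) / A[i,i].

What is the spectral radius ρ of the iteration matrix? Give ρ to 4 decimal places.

0.8234

A = D + L + U where D = diag(-10, 7, -10).
Jacobi T = -D⁻¹(L+U): T[0,2] = -(-2)/(-10) = -0.2000; T[0,0] = 0.
  T[0,:] = [+0.0000 -0.6000 -0.2000]
  T[1,:] = [-0.7143 +0.0000 -0.1429]
  T[2,:] = [-0.3000 -0.5000 +0.0000]
|roots of det(T-λI)|: 0.8234, 0.6387, 0.1847.
ρ = 0.8234; 0.8234 < 1, so it converges for any x₀.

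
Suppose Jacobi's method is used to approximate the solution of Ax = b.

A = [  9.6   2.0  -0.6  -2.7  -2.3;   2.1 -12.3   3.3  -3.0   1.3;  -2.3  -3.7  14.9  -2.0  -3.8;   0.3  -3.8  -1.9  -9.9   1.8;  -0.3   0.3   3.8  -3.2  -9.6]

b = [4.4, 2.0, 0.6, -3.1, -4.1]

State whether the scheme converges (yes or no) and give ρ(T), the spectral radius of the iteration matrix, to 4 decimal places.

yes, ρ = 0.5071

Diagonal D = diag(9.6, -12.3, 14.9, -9.9, -9.6); L, U strict lower/upper.
T_J = -D⁻¹(L+U): T[0,3] = -(-2.7)/(9.6) = +0.2813; T[0,0] = 0.
  T[0,:] = [+0.0000  -0.2083  +0.0625  +0.2813  +0.2396]
  T[1,:] = [+0.1707  +0.0000  +0.2683  -0.2439  +0.1057]
  T[2,:] = [+0.1544  +0.2483  +0.0000  +0.1342  +0.2550]
  T[3,:] = [+0.0303  -0.3838  -0.1919  +0.0000  +0.1818]
  T[4,:] = [-0.0312  +0.0312  +0.3958  -0.3333  +0.0000]
moduli |λ_i(T)| = 0.5071, 0.3392, 0.3392, 0.2412, 0.2412.
ρ(T) = max|λ| = 0.5071; 0.5071 < 1: convergent.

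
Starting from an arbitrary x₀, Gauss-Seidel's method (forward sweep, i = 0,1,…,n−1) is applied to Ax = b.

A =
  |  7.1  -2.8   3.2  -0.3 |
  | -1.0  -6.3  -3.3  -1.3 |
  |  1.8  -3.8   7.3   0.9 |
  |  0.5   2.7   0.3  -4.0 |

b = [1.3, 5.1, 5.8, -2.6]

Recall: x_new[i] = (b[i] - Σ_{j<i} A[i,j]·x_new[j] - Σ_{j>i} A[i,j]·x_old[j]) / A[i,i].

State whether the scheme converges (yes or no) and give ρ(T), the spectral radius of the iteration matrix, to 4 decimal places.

yes, ρ = 0.5415

Diagonal D = diag(7.1, -6.3, 7.3, -4); L, U strict lower/upper.
GS T = -(D+L)⁻¹U: row 0 first, T[0,3] = -(-0.3)/(7.1) = +0.0423; later rows by forward substitution.
  T[0,:] = [+0.0000 +0.3944 -0.4507 +0.0423]
  T[1,:] = [+0.0000 -0.0626 -0.4523 -0.2131]
  T[2,:] = [+0.0000 -0.1298 -0.1243 -0.2446]
  T[3,:] = [+0.0000 -0.0027 -0.3709 -0.1569]
moduli |λ_i(T)| = 0.5415, 0.2240, 0.0263, 0.0000.
ρ = 0.5415; 0.5415 < 1 ⇒ converges.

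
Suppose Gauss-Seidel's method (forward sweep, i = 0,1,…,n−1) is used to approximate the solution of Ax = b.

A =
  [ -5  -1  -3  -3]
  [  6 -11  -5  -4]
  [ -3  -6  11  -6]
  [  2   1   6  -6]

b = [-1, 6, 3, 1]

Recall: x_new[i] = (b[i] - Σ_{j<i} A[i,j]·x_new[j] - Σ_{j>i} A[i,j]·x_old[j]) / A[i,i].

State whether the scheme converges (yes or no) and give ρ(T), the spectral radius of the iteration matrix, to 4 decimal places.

yes, ρ = 0.9261

Write A = D+L+U with D = diag(-5, -11, 11, -6).
Gauss-Seidel: T = -(D+L)⁻¹U, row 0 first, T[0,3] = -(-3)/(-5) = -0.6000; later rows by forward substitution.
  T[0,:] = [+0.0000, -0.2000, -0.6000, -0.6000]
  T[1,:] = [+0.0000, -0.1091, -0.7818, -0.6909]
  T[2,:] = [+0.0000, -0.1140, -0.5901, +0.0050]
  T[3,:] = [+0.0000, -0.1989, -0.9204, -0.3102]
|roots of det(T-λI)|: 0.9261, 0.1815, 0.0983, 0.0000.
ρ(T) = max|λ| = 0.9261; 0.9261 < 1: convergent.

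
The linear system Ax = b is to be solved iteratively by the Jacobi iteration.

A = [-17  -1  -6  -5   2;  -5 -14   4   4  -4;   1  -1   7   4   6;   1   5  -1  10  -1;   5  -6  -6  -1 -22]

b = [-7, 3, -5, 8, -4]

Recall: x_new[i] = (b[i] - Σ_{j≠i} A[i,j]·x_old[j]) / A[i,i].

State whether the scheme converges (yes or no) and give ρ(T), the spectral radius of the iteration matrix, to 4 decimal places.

yes, ρ = 0.8534

Diagonal D = diag(-17, -14, 7, 10, -22); L, U strict lower/upper.
T_J = -D⁻¹(L+U): T[2,4] = -(6)/(7) = -0.8571; T[2,2] = 0.
  T[0,:] = [+0.0000 -0.0588 -0.3529 -0.2941 +0.1176]
  T[1,:] = [-0.3571 +0.0000 +0.2857 +0.2857 -0.2857]
  T[2,:] = [-0.1429 +0.1429 +0.0000 -0.5714 -0.8571]
  T[3,:] = [-0.1000 -0.5000 +0.1000 +0.0000 +0.1000]
  T[4,:] = [+0.2273 -0.2727 -0.2727 -0.0455 +0.0000]
|λ(T)| sorted: 0.8534, 0.4798, 0.4798, 0.4247, 0.2888.
ρ = 0.8534; 0.8534 < 1 ⇒ converges.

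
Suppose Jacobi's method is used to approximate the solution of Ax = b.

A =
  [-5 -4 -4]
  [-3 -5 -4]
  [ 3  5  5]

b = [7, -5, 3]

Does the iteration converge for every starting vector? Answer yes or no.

no

A = D + L + U where D = diag(-5, -5, 5).
Jacobi T = -D⁻¹(L+U): T[1,2] = -(-4)/(-5) = -0.8000; T[1,1] = 0.
  T[0,:] = [+0.0000 -0.8000 -0.8000]
  T[1,:] = [-0.6000 +0.0000 -0.8000]
  T[2,:] = [-0.6000 -1.0000 +0.0000]
|roots of det(T-λI)|: 1.5253, 0.8858, 0.6395.
spectral radius ρ = 1.5253; 1.5253 > 1, so it fails to converge.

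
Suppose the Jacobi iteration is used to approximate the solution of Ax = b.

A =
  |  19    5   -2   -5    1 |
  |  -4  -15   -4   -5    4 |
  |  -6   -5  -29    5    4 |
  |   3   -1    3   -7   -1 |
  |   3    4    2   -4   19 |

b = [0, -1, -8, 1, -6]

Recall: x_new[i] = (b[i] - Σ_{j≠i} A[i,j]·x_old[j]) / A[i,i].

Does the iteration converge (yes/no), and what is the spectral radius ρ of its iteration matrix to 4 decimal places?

yes, ρ = 0.5982

Write A = D+L+U with D = diag(19, -15, -29, -7, 19).
Jacobi: T = -D⁻¹(L+U), T[3,4] = -(-1)/(-7) = -0.1429; T[3,3] = 0.
  T[0,:] = [+0.0000  -0.2632  +0.1053  +0.2632  -0.0526]
  T[1,:] = [-0.2667  +0.0000  -0.2667  -0.3333  +0.2667]
  T[2,:] = [-0.2069  -0.1724  +0.0000  +0.1724  +0.1379]
  T[3,:] = [+0.4286  -0.1429  +0.4286  +0.0000  -0.1429]
  T[4,:] = [-0.1579  -0.2105  -0.1053  +0.2105  +0.0000]
eigenvalue magnitudes: 0.5982, 0.3212, 0.3212, 0.0314, 0.0314.
ρ = 0.5982; 0.5982 < 1, so it converges for any x₀.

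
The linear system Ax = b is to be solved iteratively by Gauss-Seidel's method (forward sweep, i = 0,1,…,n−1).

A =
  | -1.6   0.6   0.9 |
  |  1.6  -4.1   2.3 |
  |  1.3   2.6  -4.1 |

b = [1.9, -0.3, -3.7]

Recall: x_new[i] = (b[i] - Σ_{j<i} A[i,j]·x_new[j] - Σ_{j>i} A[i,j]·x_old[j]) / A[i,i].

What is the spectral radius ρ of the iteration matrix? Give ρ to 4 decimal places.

Write A = D+L+U with D = diag(-1.6, -4.1, -4.1).
T_GS = -(D+L)⁻¹U: row 0 first, T[0,2] = -(0.9)/(-1.6) = +0.5625; later rows by forward substitution.
  T[0,:] = [+0.0000  +0.3750  +0.5625]
  T[1,:] = [+0.0000  +0.1463  +0.7805]
  T[2,:] = [+0.0000  +0.2117  +0.6733]
|eigenvalues of T|: 0.8942, 0.0746, 0.0000.
ρ(T) = max|λ| = 0.8942; 0.8942 < 1, so it converges for any x₀.

0.8942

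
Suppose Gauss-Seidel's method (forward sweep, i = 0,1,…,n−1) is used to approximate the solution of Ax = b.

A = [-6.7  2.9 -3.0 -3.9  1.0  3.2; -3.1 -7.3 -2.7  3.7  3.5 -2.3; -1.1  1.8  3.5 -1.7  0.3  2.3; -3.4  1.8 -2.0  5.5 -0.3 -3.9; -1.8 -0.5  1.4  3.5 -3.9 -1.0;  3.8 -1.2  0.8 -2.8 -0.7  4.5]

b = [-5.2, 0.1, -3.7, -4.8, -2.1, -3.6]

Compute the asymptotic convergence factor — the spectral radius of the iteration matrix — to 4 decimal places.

1.4069

A = D + L + U where D = diag(-6.7, -7.3, 3.5, 5.5, -3.9, 4.5).
T_GS = -(D+L)⁻¹U: row 0 first, T[0,3] = -(-3.9)/(-6.7) = -0.5821; later rows by forward substitution.
  T[0,:] = [+0.0000, +0.4328, -0.4478, -0.5821, +0.1493, +0.4776]
  T[1,:] = [+0.0000, -0.1838, -0.1797, +0.7540, +0.4161, -0.5179]
  T[2,:] = [+0.0000, +0.2306, -0.0483, -0.0850, -0.2528, -0.2407]
  T[3,:] = [+0.0000, +0.4116, -0.2355, -0.6375, -0.0813, +1.0863]
  T[4,:] = [+0.0000, +0.2759, +0.0010, -0.4307, -0.2859, +0.4780]
  T[5,:] = [+0.0000, -0.1565, +0.1924, +0.2441, -0.0652, +0.2517]
|eigenvalues of T|: 1.4069, 0.3702, 0.2511, 0.2511, 0.0280, 0.0000.
spectral radius ρ = 1.4069; 1.4069 > 1: divergent.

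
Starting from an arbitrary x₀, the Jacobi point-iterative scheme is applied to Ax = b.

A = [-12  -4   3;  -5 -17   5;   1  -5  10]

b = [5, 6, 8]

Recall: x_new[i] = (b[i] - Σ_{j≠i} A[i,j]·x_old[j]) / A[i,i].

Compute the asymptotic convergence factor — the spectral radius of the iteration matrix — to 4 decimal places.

0.5214

Let D = diag(-12, -17, 10); L, U the strict triangles.
Jacobi T = -D⁻¹(L+U): T[1,0] = -(-5)/(-17) = -0.2941; T[1,1] = 0.
  T[0,:] = [+0.0000  -0.3333  +0.2500]
  T[1,:] = [-0.2941  +0.0000  +0.2941]
  T[2,:] = [-0.1000  +0.5000  +0.0000]
moduli |λ_i(T)| = 0.5214, 0.3881, 0.1332.
spectral radius ρ = 0.5214; 0.5214 < 1, so it converges for any x₀.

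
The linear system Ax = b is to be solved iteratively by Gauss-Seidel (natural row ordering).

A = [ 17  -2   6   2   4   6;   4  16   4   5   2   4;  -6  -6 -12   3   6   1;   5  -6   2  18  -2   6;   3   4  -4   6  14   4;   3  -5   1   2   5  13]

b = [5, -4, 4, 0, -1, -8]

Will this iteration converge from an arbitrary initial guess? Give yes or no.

Split A = D + L + U, D = diag(17, 16, -12, 18, 14, 13).
Gauss-Seidel: T = -(D+L)⁻¹U, row 0 first, T[0,1] = -(-2)/(17) = +0.1176; later rows by forward substitution.
  T[0,:] = [+0.0000  +0.1176  -0.3529  -0.1176  -0.2353  -0.3529]
  T[1,:] = [+0.0000  -0.0294  -0.1618  -0.2831  -0.0662  -0.1618]
  T[2,:] = [+0.0000  -0.0441  +0.2574  +0.4504  +0.6507  +0.3407]
  T[3,:] = [+0.0000  -0.0376  +0.0155  -0.1117  +0.0821  -0.3271]
  T[4,:] = [+0.0000  -0.0133  +0.1887  +0.2827  +0.2201  +0.0736]
  T[5,:] = [+0.0000  -0.0242  -0.0755  -0.2079  -0.1185  +0.0150]
|eigenvalues of T|: 0.6391, 0.3201, 0.1548, 0.1065, 0.0160, 0.0000.
ρ(T) = max|λ| = 0.6391; 0.6391 < 1 ⇒ converges.

yes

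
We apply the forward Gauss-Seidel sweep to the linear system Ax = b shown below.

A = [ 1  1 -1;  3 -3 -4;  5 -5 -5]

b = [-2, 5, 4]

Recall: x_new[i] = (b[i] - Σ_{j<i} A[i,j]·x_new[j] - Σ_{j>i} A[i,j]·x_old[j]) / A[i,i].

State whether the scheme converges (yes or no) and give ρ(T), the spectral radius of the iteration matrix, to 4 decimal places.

no, ρ = 1.3333

Split A = D + L + U, D = diag(1, -3, -5).
T_GS = -(D+L)⁻¹U: row 0 first, T[0,2] = -(-1)/(1) = +1.0000; later rows by forward substitution.
  T[0,:] = [+0.0000  -1.0000  +1.0000]
  T[1,:] = [+0.0000  -1.0000  -0.3333]
  T[2,:] = [+0.0000  +0.0000  +1.3333]
moduli |λ_i(T)| = 1.3333, 1.0000, 0.0000.
spectral radius ρ = 1.3333; 1.3333 > 1: divergent.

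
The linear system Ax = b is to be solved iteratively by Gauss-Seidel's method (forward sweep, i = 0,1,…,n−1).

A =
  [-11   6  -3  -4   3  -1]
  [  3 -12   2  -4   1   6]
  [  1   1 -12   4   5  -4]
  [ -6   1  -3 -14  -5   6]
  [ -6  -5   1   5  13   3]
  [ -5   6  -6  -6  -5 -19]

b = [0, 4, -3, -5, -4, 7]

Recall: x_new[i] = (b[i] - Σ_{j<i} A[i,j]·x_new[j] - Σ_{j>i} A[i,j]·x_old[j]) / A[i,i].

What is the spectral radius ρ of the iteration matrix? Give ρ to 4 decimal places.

Write A = D+L+U with D = diag(-11, -12, -12, -14, 13, -19).
GS T = -(D+L)⁻¹U: row 0 first, T[0,4] = -(3)/(-11) = +0.2727; later rows by forward substitution.
  T[0,:] = [+0.0000 +0.5455 -0.2727 -0.3636 +0.2727 -0.0909]
  T[1,:] = [+0.0000 +0.1364 +0.0985 -0.4242 +0.1515 +0.4773]
  T[2,:] = [+0.0000 +0.0568 -0.0145 +0.2677 +0.4520 -0.3011]
  T[3,:] = [+0.0000 -0.2362 +0.1270 +0.0682 -0.5601 +0.5662]
  T[4,:] = [+0.0000 +0.3907 -0.1357 -0.3778 +0.3648 -0.2837]
  T[5,:] = [+0.0000 -0.1466 +0.1031 -0.0449 -0.0858 +0.1656]
moduli |λ_i(T)| = 0.9267, 0.3374, 0.3374, 0.0904, 0.0689, 0.0000.
ρ = 0.9267; 0.9267 < 1 ⇒ converges.

0.9267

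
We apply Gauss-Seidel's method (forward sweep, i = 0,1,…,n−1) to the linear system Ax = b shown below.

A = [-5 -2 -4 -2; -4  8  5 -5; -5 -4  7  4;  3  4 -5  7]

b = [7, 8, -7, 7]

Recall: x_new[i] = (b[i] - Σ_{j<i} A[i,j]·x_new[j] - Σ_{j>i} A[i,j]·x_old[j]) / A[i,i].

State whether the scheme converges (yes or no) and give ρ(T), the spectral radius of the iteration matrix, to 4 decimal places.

A = D + L + U where D = diag(-5, 8, 7, 7).
T_GS = -(D+L)⁻¹U: row 0 first, T[0,3] = -(-2)/(-5) = -0.4000; later rows by forward substitution.
  T[0,:] = [+0.0000 -0.4000 -0.8000 -0.4000]
  T[1,:] = [+0.0000 -0.2000 -1.0250 +0.4250]
  T[2,:] = [+0.0000 -0.4000 -1.1571 -0.6143]
  T[3,:] = [+0.0000 +0.0000 +0.1020 -0.5102]
moduli |λ_i(T)| = 1.4363, 0.5140, 0.0829, 0.0000.
ρ(T) = max|λ| = 1.4363; 1.4363 > 1: divergent.

no, ρ = 1.4363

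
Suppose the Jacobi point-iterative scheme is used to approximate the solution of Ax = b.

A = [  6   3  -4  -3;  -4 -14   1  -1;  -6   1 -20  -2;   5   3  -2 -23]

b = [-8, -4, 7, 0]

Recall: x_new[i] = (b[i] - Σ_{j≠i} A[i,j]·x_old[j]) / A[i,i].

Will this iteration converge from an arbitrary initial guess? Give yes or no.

yes

Split A = D + L + U, D = diag(6, -14, -20, -23).
Jacobi T = -D⁻¹(L+U): T[2,0] = -(-6)/(-20) = -0.3000; T[2,2] = 0.
  T[0,:] = [+0.0000  -0.5000  +0.6667  +0.5000]
  T[1,:] = [-0.2857  +0.0000  +0.0714  -0.0714]
  T[2,:] = [-0.3000  +0.0500  +0.0000  -0.1000]
  T[3,:] = [+0.2174  +0.1304  -0.0870  +0.0000]
|eigenvalues of T|: 0.2957, 0.2175, 0.2175, 0.0425.
spectral radius ρ = 0.2957; 0.2957 < 1 ⇒ converges.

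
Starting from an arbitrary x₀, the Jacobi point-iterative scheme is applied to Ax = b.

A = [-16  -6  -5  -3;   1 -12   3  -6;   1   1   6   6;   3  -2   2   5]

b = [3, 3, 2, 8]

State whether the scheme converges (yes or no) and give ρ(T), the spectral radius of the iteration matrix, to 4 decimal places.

A = D + L + U where D = diag(-16, -12, 6, 5).
Jacobi T = -D⁻¹(L+U): T[0,2] = -(-5)/(-16) = -0.3125; T[0,0] = 0.
  T[0,:] = [+0.0000, -0.3750, -0.3125, -0.1875]
  T[1,:] = [+0.0833, +0.0000, +0.2500, -0.5000]
  T[2,:] = [-0.1667, -0.1667, +0.0000, -1.0000]
  T[3,:] = [-0.6000, +0.4000, -0.4000, +0.0000]
|λ(T)| sorted: 0.8901, 0.6901, 0.6901, 0.0283.
ρ = 0.8901; 0.8901 < 1 ⇒ converges.

yes, ρ = 0.8901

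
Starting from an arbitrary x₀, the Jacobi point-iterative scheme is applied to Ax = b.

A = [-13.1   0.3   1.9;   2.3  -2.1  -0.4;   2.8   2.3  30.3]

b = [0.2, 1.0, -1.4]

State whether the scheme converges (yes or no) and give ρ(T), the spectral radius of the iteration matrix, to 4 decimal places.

yes, ρ = 0.2648

Diagonal D = diag(-13.1, -2.1, 30.3); L, U strict lower/upper.
T_J = -D⁻¹(L+U): T[1,0] = -(2.3)/(-2.1) = +1.0952; T[1,1] = 0.
  T[0,:] = [+0.0000  +0.0229  +0.1450]
  T[1,:] = [+1.0952  +0.0000  -0.1905]
  T[2,:] = [-0.0924  -0.0759  +0.0000]
|λ(T)| sorted: 0.2648, 0.2098, 0.2098.
ρ = 0.2648; 0.2648 < 1, so it converges for any x₀.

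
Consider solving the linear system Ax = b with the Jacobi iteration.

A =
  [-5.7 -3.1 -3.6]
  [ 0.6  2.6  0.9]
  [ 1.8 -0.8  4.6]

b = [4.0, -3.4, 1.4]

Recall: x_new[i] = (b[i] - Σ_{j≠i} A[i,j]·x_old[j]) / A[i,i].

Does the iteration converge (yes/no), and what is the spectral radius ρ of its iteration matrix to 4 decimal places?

yes, ρ = 0.6244

A = D + L + U where D = diag(-5.7, 2.6, 4.6).
Jacobi: T = -D⁻¹(L+U), T[2,0] = -(1.8)/(4.6) = -0.3913; T[2,2] = 0.
  T[0,:] = [+0.0000 -0.5439 -0.6316]
  T[1,:] = [-0.2308 +0.0000 -0.3462]
  T[2,:] = [-0.3913 +0.1739 +0.0000]
eigenvalue magnitudes: 0.6244, 0.4539, 0.1705.
spectral radius ρ = 0.6244; 0.6244 < 1: convergent.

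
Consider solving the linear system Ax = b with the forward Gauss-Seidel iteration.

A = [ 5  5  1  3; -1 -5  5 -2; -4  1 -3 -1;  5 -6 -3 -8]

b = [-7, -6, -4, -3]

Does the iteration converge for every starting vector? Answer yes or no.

no

Split A = D + L + U, D = diag(5, -5, -3, -8).
Gauss-Seidel: T = -(D+L)⁻¹U, row 0 first, T[0,3] = -(3)/(5) = -0.6000; later rows by forward substitution.
  T[0,:] = [+0.0000 -1.0000 -0.2000 -0.6000]
  T[1,:] = [+0.0000 +0.2000 +1.0400 -0.2800]
  T[2,:] = [+0.0000 +1.4000 +0.6133 +0.3733]
  T[3,:] = [+0.0000 -1.3000 -1.1350 -0.3050]
|eigenvalues of T|: 1.5654, 0.9110, 0.1461, 0.0000.
ρ(T) = max|λ| = 1.5654; 1.5654 > 1, so it fails to converge.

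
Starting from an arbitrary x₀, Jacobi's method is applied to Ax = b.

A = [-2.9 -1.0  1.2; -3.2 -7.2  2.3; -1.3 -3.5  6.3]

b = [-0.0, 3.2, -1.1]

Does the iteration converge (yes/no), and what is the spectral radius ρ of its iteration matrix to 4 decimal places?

Split A = D + L + U, D = diag(-2.9, -7.2, 6.3).
Jacobi: T = -D⁻¹(L+U), T[0,2] = -(1.2)/(-2.9) = +0.4138; T[0,0] = 0.
  T[0,:] = [+0.0000  -0.3448  +0.4138]
  T[1,:] = [-0.4444  +0.0000  +0.3194]
  T[2,:] = [+0.2063  +0.5556  +0.0000]
eigenvalue magnitudes: 0.7616, 0.4050, 0.4050.
ρ = 0.7616; 0.7616 < 1 ⇒ converges.

yes, ρ = 0.7616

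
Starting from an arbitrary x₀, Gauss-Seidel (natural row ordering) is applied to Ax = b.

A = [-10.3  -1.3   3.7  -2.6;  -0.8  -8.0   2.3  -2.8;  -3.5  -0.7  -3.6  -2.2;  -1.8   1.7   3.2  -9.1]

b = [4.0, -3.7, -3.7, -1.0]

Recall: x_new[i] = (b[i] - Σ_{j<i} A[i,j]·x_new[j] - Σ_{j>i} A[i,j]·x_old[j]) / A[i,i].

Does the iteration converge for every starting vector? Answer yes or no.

Split A = D + L + U, D = diag(-10.3, -8, -3.6, -9.1).
Gauss-Seidel: T = -(D+L)⁻¹U, row 0 first, T[0,1] = -(-1.3)/(-10.3) = -0.1262; later rows by forward substitution.
  T[0,:] = [+0.0000  -0.1262  +0.3592  -0.2524]
  T[1,:] = [+0.0000  +0.0126  +0.2516  -0.3248]
  T[2,:] = [+0.0000  +0.1203  -0.3982  -0.3025]
  T[3,:] = [+0.0000  +0.0696  -0.1641  -0.1171]
eigenvalue magnitudes: 0.5485, 0.0894, 0.0894, 0.0000.
ρ = 0.5485; 0.5485 < 1 ⇒ converges.

yes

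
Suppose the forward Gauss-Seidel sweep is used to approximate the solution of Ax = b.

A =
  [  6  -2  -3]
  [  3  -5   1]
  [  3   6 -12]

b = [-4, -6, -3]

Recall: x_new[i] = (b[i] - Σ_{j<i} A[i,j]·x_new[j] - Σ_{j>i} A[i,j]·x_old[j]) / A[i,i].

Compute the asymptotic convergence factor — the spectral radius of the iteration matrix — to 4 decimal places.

Diagonal D = diag(6, -5, -12); L, U strict lower/upper.
T_GS = -(D+L)⁻¹U: row 0 first, T[0,1] = -(-2)/(6) = +0.3333; later rows by forward substitution.
  T[0,:] = [+0.0000  +0.3333  +0.5000]
  T[1,:] = [+0.0000  +0.2000  +0.5000]
  T[2,:] = [+0.0000  +0.1833  +0.3750]
moduli |λ_i(T)| = 0.6027, 0.0277, 0.0000.
ρ = 0.6027; 0.6027 < 1, so it converges for any x₀.

0.6027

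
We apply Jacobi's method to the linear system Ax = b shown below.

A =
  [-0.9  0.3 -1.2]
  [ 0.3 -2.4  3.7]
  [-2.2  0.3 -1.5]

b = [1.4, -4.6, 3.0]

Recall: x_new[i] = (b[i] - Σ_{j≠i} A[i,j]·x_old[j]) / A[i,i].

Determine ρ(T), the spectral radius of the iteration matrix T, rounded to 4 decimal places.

1.6667

Let D = diag(-0.9, -2.4, -1.5); L, U the strict triangles.
Jacobi: T = -D⁻¹(L+U), T[2,1] = -(0.3)/(-1.5) = +0.2000; T[2,2] = 0.
  T[0,:] = [+0.0000 +0.3333 -1.3333]
  T[1,:] = [+0.1250 +0.0000 +1.5417]
  T[2,:] = [-1.4667 +0.2000 +0.0000]
|roots of det(T-λI)|: 1.6667, 1.3047, 0.3619.
ρ = 1.6667; 1.6667 > 1 ⇒ diverges.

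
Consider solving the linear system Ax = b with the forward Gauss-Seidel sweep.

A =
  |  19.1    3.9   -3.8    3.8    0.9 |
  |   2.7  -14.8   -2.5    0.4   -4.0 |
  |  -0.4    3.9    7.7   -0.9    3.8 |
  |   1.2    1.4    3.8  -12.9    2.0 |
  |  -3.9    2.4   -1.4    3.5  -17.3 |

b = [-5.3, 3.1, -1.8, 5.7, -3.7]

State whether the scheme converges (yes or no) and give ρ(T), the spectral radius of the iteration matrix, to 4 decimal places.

Diagonal D = diag(19.1, -14.8, 7.7, -12.9, -17.3); L, U strict lower/upper.
Gauss-Seidel: T = -(D+L)⁻¹U, row 0 first, T[0,4] = -(0.9)/(19.1) = -0.0471; later rows by forward substitution.
  T[0,:] = [+0.0000, -0.2042, +0.1990, -0.1990, -0.0471]
  T[1,:] = [+0.0000, -0.0373, -0.1326, -0.0093, -0.2789]
  T[2,:] = [+0.0000, +0.0083, +0.0775, +0.1112, -0.3547]
  T[3,:] = [+0.0000, -0.0206, +0.0269, +0.0133, +0.0159]
  T[4,:] = [+0.0000, +0.0360, -0.0641, +0.0372, +0.0039]
|roots of det(T-λI)|: 0.2059, 0.1397, 0.1397, 0.0351, 0.0000.
ρ(T) = max|λ| = 0.2059; 0.2059 < 1 ⇒ converges.

yes, ρ = 0.2059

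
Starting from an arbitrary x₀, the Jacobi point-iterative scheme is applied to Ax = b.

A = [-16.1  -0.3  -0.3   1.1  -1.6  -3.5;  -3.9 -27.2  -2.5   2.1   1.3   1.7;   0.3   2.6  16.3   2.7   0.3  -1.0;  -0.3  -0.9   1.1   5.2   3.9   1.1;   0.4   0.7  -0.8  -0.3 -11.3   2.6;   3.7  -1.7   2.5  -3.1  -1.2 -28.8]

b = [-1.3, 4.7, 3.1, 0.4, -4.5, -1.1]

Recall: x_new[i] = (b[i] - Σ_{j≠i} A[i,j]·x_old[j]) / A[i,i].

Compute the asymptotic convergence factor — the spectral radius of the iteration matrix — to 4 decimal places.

Write A = D+L+U with D = diag(-16.1, -27.2, 16.3, 5.2, -11.3, -28.8).
Jacobi: T = -D⁻¹(L+U), T[5,0] = -(3.7)/(-28.8) = +0.1285; T[5,5] = 0.
  T[0,:] = [+0.0000  -0.0186  -0.0186  +0.0683  -0.0994  -0.2174]
  T[1,:] = [-0.1434  +0.0000  -0.0919  +0.0772  +0.0478  +0.0625]
  T[2,:] = [-0.0184  -0.1595  +0.0000  -0.1656  -0.0184  +0.0613]
  T[3,:] = [+0.0577  +0.1731  -0.2115  +0.0000  -0.7500  -0.2115]
  T[4,:] = [+0.0354  +0.0619  -0.0708  -0.0265  +0.0000  +0.2301]
  T[5,:] = [+0.1285  -0.0590  +0.0868  -0.1076  -0.0417  +0.0000]
|eigenvalues of T|: 0.3267, 0.2480, 0.1290, 0.1290, 0.1191, 0.0709.
ρ = 0.3267; 0.3267 < 1, so it converges for any x₀.

0.3267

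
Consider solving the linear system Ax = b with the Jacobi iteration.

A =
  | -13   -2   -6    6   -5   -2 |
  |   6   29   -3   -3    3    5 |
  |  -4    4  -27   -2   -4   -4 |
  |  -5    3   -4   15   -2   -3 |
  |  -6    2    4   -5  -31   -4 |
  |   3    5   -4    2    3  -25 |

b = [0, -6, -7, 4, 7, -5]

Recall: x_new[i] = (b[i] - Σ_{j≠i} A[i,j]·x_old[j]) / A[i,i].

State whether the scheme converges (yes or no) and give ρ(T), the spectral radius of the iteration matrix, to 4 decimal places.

yes, ρ = 0.5771

Split A = D + L + U, D = diag(-13, 29, -27, 15, -31, -25).
T_J = -D⁻¹(L+U): T[4,2] = -(4)/(-31) = +0.1290; T[4,4] = 0.
  T[0,:] = [+0.0000, -0.1538, -0.4615, +0.4615, -0.3846, -0.1538]
  T[1,:] = [-0.2069, +0.0000, +0.1034, +0.1034, -0.1034, -0.1724]
  T[2,:] = [-0.1481, +0.1481, +0.0000, -0.0741, -0.1481, -0.1481]
  T[3,:] = [+0.3333, -0.2000, +0.2667, +0.0000, +0.1333, +0.2000]
  T[4,:] = [-0.1935, +0.0645, +0.1290, -0.1613, +0.0000, -0.1290]
  T[5,:] = [+0.1200, +0.2000, -0.1600, +0.0800, +0.1200, +0.0000]
|roots of det(T-λI)|: 0.5771, 0.3817, 0.3817, 0.1490, 0.1490, 0.0985.
ρ(T) = max|λ| = 0.5771; 0.5771 < 1, so it converges for any x₀.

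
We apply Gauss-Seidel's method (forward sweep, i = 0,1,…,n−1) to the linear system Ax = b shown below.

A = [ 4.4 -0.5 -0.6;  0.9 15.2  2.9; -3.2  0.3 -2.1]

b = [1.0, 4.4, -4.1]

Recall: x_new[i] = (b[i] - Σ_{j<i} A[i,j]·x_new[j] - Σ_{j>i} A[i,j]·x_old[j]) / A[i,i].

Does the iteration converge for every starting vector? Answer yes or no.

Split A = D + L + U, D = diag(4.4, 15.2, -2.1).
T_GS = -(D+L)⁻¹U: row 0 first, T[0,1] = -(-0.5)/(4.4) = +0.1136; later rows by forward substitution.
  T[0,:] = [+0.0000  +0.1136  +0.1364]
  T[1,:] = [+0.0000  -0.0067  -0.1989]
  T[2,:] = [+0.0000  -0.1741  -0.2362]
|λ(T)| sorted: 0.3401, 0.0971, 0.0000.
spectral radius ρ = 0.3401; 0.3401 < 1: convergent.

yes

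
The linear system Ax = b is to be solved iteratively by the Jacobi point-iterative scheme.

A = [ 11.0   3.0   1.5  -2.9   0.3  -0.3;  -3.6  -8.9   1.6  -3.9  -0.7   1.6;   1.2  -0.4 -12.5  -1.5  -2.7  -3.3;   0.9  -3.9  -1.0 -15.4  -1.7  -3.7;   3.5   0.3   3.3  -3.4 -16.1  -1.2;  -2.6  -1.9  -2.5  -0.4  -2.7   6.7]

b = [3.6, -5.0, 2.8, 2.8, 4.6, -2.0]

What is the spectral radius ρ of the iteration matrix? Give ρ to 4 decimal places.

0.5175

A = D + L + U where D = diag(11, -8.9, -12.5, -15.4, -16.1, 6.7).
Jacobi T = -D⁻¹(L+U): T[1,0] = -(-3.6)/(-8.9) = -0.4045; T[1,1] = 0.
  T[0,:] = [+0.0000, -0.2727, -0.1364, +0.2636, -0.0273, +0.0273]
  T[1,:] = [-0.4045, +0.0000, +0.1798, -0.4382, -0.0787, +0.1798]
  T[2,:] = [+0.0960, -0.0320, +0.0000, -0.1200, -0.2160, -0.2640]
  T[3,:] = [+0.0584, -0.2532, -0.0649, +0.0000, -0.1104, -0.2403]
  T[4,:] = [+0.2174, +0.0186, +0.2050, -0.2112, +0.0000, -0.0745]
  T[5,:] = [+0.3881, +0.2836, +0.3731, +0.0597, +0.4030, +0.0000]
|λ(T)| sorted: 0.5175, 0.4139, 0.3101, 0.3101, 0.1460, 0.1460.
spectral radius ρ = 0.5175; 0.5175 < 1 ⇒ converges.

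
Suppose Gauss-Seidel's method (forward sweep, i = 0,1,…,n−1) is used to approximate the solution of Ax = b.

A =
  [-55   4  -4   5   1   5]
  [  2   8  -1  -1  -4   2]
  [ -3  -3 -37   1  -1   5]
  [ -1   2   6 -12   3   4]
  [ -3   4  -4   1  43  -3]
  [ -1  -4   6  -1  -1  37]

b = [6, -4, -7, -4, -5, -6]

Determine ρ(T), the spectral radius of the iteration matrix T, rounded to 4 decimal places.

Split A = D + L + U, D = diag(-55, 8, -37, -12, 43, 37).
GS T = -(D+L)⁻¹U: row 0 first, T[0,2] = -(-4)/(-55) = -0.0727; later rows by forward substitution.
  T[0,:] = [+0.0000 +0.0727 -0.0727 +0.0909 +0.0182 +0.0909]
  T[1,:] = [+0.0000 -0.0182 +0.1432 +0.1023 +0.4955 -0.2727]
  T[2,:] = [+0.0000 -0.0044 -0.0057 +0.0114 -0.0687 +0.1499]
  T[3,:] = [+0.0000 -0.0113 +0.0271 +0.0152 +0.2967 +0.3552]
  T[4,:] = [+0.0000 +0.0066 -0.0196 -0.0025 -0.0581 +0.1072]
  T[5,:] = [+0.0000 +0.0006 +0.0146 +0.0120 +0.0716 -0.0388]
|eigenvalues of T|: 0.1643, 0.1042, 0.0210, 0.0179, 0.0179, 0.0000.
ρ(T) = max|λ| = 0.1643; 0.1643 < 1, so it converges for any x₀.

0.1643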